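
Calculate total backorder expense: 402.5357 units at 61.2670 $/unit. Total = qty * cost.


Total = 402.5357 * 61.2670 = 24662.1547

24662.1547 $


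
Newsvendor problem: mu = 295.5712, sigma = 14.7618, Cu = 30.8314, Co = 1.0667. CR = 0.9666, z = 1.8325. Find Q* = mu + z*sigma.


CR = Cu/(Cu+Co) = 30.8314/(30.8314+1.0667) = 0.9666
z = 1.8325
Q* = 295.5712 + 1.8325 * 14.7618 = 322.6222

322.6222 units


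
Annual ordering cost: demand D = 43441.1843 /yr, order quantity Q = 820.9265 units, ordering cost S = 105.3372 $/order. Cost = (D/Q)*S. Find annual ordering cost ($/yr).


Number of orders = D/Q = 52.9173
Cost = 52.9173 * 105.3372 = 5574.1564

5574.1564 $/yr


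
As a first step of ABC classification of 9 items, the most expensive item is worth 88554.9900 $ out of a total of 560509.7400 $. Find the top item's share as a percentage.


Top item = 88554.9900
Total = 560509.7400
Percentage = 88554.9900 / 560509.7400 * 100 = 15.7990

15.7990%


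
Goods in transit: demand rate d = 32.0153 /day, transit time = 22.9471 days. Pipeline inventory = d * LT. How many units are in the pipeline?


Pipeline = 32.0153 * 22.9471 = 734.6583

734.6583 units


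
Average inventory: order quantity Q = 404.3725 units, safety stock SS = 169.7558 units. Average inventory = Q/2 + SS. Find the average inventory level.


Q/2 = 202.1863
Avg = 202.1863 + 169.7558 = 371.9420

371.9420 units


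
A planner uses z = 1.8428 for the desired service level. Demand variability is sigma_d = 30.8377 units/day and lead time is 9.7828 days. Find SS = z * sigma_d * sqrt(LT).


sqrt(LT) = sqrt(9.7828) = 3.1277
SS = 1.8428 * 30.8377 * 3.1277 = 177.7427

177.7427 units


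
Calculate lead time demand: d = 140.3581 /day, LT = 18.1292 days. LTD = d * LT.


LTD = 140.3581 * 18.1292 = 2544.5801

2544.5801 units


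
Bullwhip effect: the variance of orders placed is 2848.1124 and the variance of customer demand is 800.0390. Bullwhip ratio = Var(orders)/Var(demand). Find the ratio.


BW = 2848.1124 / 800.0390 = 3.5600

3.5600


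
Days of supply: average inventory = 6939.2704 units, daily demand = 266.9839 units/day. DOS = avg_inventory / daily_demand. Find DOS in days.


DOS = 6939.2704 / 266.9839 = 25.9913

25.9913 days


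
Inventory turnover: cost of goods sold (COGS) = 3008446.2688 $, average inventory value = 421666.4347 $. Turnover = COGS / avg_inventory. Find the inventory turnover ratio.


Turnover = 3008446.2688 / 421666.4347 = 7.1347

7.1347


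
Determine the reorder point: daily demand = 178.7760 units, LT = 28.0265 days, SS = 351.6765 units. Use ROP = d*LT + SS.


d*LT = 178.7760 * 28.0265 = 5010.4656
ROP = 5010.4656 + 351.6765 = 5362.1421

5362.1421 units


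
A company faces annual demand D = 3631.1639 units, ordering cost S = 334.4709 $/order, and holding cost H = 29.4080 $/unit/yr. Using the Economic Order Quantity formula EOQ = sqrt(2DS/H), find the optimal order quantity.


2*D*S = 2 * 3631.1639 * 334.4709 = 2429037.3154
2*D*S/H = 82597.8412
EOQ = sqrt(82597.8412) = 287.3984

287.3984 units


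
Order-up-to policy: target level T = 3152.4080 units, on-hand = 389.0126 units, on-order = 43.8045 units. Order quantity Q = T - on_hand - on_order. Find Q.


Inventory position = OH + OO = 389.0126 + 43.8045 = 432.8171
Q = 3152.4080 - 432.8171 = 2719.5909

2719.5909 units


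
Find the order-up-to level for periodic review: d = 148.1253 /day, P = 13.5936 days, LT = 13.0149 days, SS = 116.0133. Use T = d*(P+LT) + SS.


P + LT = 26.6085
d*(P+LT) = 148.1253 * 26.6085 = 3941.3920
T = 3941.3920 + 116.0133 = 4057.4053

4057.4053 units


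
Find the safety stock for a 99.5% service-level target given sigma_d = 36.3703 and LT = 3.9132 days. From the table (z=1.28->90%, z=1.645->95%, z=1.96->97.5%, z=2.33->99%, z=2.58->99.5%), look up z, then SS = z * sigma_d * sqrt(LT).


From the table, SL = 99.5% corresponds to z = 2.58
sqrt(LT) = sqrt(3.9132) = 1.9782
SS = 2.58 * 36.3703 * 1.9782 = 185.6234

185.6234 units


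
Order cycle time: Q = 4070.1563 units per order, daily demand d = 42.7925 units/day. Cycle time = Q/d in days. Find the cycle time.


Cycle = 4070.1563 / 42.7925 = 95.1138

95.1138 days


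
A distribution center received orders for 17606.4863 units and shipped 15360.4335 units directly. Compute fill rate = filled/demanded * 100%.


FR = 15360.4335 / 17606.4863 * 100 = 87.2430

87.2430%


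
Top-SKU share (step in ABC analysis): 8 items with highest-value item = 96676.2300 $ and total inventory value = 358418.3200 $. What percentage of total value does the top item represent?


Top item = 96676.2300
Total = 358418.3200
Percentage = 96676.2300 / 358418.3200 * 100 = 26.9730

26.9730%


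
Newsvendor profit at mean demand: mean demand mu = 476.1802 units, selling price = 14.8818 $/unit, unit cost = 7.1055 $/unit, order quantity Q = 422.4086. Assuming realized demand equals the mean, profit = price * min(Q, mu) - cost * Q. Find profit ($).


Sales at mu = min(422.4086, 476.1802) = 422.4086
Revenue = 14.8818 * 422.4086 = 6286.2003
Total cost = 7.1055 * 422.4086 = 3001.4243
Profit = 6286.2003 - 3001.4243 = 3284.7760

3284.7760 $


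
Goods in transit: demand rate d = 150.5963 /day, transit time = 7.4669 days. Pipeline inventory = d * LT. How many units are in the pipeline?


Pipeline = 150.5963 * 7.4669 = 1124.4875

1124.4875 units


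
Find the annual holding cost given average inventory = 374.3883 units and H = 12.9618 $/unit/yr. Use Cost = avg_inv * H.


Cost = 374.3883 * 12.9618 = 4852.7463

4852.7463 $/yr


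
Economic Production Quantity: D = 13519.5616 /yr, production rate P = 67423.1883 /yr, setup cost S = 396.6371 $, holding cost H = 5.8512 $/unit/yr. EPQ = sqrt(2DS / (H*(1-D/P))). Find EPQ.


1 - D/P = 1 - 0.2005 = 0.7995
H*(1-D/P) = 4.6779
2DS = 10724719.4126
EPQ = sqrt(2292621.1535) = 1514.1404

1514.1404 units


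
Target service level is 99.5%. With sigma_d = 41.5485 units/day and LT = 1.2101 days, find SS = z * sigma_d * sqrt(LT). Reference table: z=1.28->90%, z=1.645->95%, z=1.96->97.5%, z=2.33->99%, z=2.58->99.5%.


From the table, SL = 99.5% corresponds to z = 2.58
sqrt(LT) = sqrt(1.2101) = 1.1000
SS = 2.58 * 41.5485 * 1.1000 = 117.9195

117.9195 units


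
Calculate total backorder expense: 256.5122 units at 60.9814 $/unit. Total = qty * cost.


Total = 256.5122 * 60.9814 = 15642.4731

15642.4731 $


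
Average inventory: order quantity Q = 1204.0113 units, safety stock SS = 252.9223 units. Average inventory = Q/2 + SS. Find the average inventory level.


Q/2 = 602.0056
Avg = 602.0056 + 252.9223 = 854.9280

854.9280 units


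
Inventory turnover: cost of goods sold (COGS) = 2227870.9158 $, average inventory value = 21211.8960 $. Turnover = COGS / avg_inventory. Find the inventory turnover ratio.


Turnover = 2227870.9158 / 21211.8960 = 105.0293

105.0293


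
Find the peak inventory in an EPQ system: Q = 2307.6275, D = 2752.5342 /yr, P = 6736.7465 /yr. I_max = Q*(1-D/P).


D/P = 0.4086
1 - D/P = 0.5914
I_max = 2307.6275 * 0.5914 = 1364.7653

1364.7653 units


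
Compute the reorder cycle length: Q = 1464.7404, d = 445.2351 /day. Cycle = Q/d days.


Cycle = 1464.7404 / 445.2351 = 3.2898

3.2898 days


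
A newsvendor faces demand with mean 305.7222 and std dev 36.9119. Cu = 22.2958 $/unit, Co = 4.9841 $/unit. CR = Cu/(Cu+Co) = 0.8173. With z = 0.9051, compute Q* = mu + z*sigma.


CR = Cu/(Cu+Co) = 22.2958/(22.2958+4.9841) = 0.8173
z = 0.9051
Q* = 305.7222 + 0.9051 * 36.9119 = 339.1312

339.1312 units


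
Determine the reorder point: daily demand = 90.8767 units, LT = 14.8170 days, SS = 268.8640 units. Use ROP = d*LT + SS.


d*LT = 90.8767 * 14.8170 = 1346.5201
ROP = 1346.5201 + 268.8640 = 1615.3841

1615.3841 units


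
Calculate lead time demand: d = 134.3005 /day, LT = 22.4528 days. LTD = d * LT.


LTD = 134.3005 * 22.4528 = 3015.4223

3015.4223 units


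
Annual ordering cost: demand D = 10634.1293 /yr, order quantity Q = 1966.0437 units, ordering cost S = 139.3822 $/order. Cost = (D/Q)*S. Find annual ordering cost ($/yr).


Number of orders = D/Q = 5.4089
Cost = 5.4089 * 139.3822 = 753.9041

753.9041 $/yr


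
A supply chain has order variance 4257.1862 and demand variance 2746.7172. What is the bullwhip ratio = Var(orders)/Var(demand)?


BW = 4257.1862 / 2746.7172 = 1.5499

1.5499


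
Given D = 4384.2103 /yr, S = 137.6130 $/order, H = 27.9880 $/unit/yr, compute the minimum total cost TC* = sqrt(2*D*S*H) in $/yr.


2*D*S*H = 33771682.8088
TC* = sqrt(33771682.8088) = 5811.3409

5811.3409 $/yr


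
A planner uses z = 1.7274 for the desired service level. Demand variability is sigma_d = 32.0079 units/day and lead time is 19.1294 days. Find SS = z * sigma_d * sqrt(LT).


sqrt(LT) = sqrt(19.1294) = 4.3737
SS = 1.7274 * 32.0079 * 4.3737 = 241.8248

241.8248 units


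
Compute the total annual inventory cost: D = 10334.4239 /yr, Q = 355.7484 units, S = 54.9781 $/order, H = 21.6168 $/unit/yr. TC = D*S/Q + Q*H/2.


Ordering cost = D*S/Q = 1597.1034
Holding cost = Q*H/2 = 3845.0710
TC = 1597.1034 + 3845.0710 = 5442.1744

5442.1744 $/yr


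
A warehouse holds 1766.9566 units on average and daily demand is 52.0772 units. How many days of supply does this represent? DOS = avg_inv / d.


DOS = 1766.9566 / 52.0772 = 33.9296

33.9296 days


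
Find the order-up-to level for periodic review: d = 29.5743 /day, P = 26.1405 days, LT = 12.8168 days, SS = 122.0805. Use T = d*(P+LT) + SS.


P + LT = 38.9573
d*(P+LT) = 29.5743 * 38.9573 = 1152.1349
T = 1152.1349 + 122.0805 = 1274.2154

1274.2154 units


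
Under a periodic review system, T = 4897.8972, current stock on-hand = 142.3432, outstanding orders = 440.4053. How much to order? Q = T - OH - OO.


Inventory position = OH + OO = 142.3432 + 440.4053 = 582.7485
Q = 4897.8972 - 582.7485 = 4315.1487

4315.1487 units


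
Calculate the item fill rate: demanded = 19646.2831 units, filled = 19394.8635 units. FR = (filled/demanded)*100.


FR = 19394.8635 / 19646.2831 * 100 = 98.7203

98.7203%


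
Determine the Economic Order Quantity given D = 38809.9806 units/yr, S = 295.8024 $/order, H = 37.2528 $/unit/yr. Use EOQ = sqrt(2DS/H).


2*D*S = 2 * 38809.9806 * 295.8024 = 22960170.8109
2*D*S/H = 616334.0960
EOQ = sqrt(616334.0960) = 785.0695

785.0695 units


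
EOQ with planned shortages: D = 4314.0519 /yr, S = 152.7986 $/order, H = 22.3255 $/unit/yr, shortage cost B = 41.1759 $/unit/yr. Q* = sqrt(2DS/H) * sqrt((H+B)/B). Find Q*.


sqrt(2DS/H) = 243.0059
sqrt((H+B)/B) = 1.2419
Q* = 243.0059 * 1.2419 = 301.7775

301.7775 units


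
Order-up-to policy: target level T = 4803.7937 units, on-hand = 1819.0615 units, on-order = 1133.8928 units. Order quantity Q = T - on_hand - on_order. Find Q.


Inventory position = OH + OO = 1819.0615 + 1133.8928 = 2952.9543
Q = 4803.7937 - 2952.9543 = 1850.8394

1850.8394 units


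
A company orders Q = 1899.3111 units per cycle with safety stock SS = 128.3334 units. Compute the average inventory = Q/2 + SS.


Q/2 = 949.6555
Avg = 949.6555 + 128.3334 = 1077.9889

1077.9889 units


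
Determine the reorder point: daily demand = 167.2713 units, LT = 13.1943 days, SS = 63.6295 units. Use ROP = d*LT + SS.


d*LT = 167.2713 * 13.1943 = 2207.0277
ROP = 2207.0277 + 63.6295 = 2270.6572

2270.6572 units


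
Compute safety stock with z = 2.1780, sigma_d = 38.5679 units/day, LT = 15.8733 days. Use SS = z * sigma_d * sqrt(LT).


sqrt(LT) = sqrt(15.8733) = 3.9841
SS = 2.1780 * 38.5679 * 3.9841 = 334.6705

334.6705 units


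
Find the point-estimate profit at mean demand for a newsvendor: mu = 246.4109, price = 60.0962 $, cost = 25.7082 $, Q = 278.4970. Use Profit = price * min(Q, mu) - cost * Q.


Sales at mu = min(278.4970, 246.4109) = 246.4109
Revenue = 60.0962 * 246.4109 = 14808.3587
Total cost = 25.7082 * 278.4970 = 7159.6566
Profit = 14808.3587 - 7159.6566 = 7648.7022

7648.7022 $


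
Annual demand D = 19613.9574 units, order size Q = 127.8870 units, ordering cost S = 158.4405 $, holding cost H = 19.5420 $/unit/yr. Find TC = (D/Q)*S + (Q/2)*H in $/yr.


Ordering cost = D*S/Q = 24299.9305
Holding cost = Q*H/2 = 1249.5839
TC = 24299.9305 + 1249.5839 = 25549.5144

25549.5144 $/yr


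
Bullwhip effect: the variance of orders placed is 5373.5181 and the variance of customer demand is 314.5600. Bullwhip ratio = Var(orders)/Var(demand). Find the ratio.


BW = 5373.5181 / 314.5600 = 17.0826

17.0826


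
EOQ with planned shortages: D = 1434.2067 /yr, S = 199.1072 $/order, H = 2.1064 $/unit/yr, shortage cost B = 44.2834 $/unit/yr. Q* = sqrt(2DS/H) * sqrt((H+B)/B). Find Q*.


sqrt(2DS/H) = 520.7076
sqrt((H+B)/B) = 1.0235
Q* = 520.7076 * 1.0235 = 532.9478

532.9478 units


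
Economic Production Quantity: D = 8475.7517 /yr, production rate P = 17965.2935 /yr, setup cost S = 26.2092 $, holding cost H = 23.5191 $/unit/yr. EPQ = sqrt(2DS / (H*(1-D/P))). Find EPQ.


1 - D/P = 1 - 0.4718 = 0.5282
H*(1-D/P) = 12.4231
2DS = 444285.3429
EPQ = sqrt(35762.7050) = 189.1103

189.1103 units


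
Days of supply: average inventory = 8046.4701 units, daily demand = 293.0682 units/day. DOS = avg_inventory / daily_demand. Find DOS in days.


DOS = 8046.4701 / 293.0682 = 27.4560

27.4560 days


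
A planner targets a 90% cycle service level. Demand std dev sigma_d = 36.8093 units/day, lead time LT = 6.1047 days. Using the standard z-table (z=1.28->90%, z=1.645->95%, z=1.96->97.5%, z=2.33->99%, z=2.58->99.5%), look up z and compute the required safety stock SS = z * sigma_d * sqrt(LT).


From the table, SL = 90% corresponds to z = 1.28
sqrt(LT) = sqrt(6.1047) = 2.4708
SS = 1.28 * 36.8093 * 2.4708 = 116.4125

116.4125 units


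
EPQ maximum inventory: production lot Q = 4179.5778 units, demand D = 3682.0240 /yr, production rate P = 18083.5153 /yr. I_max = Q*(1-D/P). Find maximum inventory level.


D/P = 0.2036
1 - D/P = 0.7964
I_max = 4179.5778 * 0.7964 = 3328.5648

3328.5648 units


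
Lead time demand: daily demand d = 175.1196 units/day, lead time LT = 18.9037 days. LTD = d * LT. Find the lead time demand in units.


LTD = 175.1196 * 18.9037 = 3310.4084

3310.4084 units


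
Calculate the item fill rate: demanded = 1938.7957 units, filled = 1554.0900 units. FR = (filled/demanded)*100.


FR = 1554.0900 / 1938.7957 * 100 = 80.1575

80.1575%


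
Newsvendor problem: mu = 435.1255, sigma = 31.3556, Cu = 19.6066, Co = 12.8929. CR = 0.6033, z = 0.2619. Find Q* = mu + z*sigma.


CR = Cu/(Cu+Co) = 19.6066/(19.6066+12.8929) = 0.6033
z = 0.2619
Q* = 435.1255 + 0.2619 * 31.3556 = 443.3375

443.3375 units


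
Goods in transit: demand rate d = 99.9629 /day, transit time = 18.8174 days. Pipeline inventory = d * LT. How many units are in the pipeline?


Pipeline = 99.9629 * 18.8174 = 1881.0419

1881.0419 units


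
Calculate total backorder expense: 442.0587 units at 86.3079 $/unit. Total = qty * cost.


Total = 442.0587 * 86.3079 = 38153.1581

38153.1581 $


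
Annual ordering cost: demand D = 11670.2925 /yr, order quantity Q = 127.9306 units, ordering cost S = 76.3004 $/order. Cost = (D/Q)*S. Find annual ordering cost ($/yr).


Number of orders = D/Q = 91.2236
Cost = 91.2236 * 76.3004 = 6960.3987

6960.3987 $/yr


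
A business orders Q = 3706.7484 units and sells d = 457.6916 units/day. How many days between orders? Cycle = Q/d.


Cycle = 3706.7484 / 457.6916 = 8.0988

8.0988 days


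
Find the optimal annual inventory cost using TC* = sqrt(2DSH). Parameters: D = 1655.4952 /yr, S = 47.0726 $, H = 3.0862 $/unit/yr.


2*D*S*H = 481005.6472
TC* = sqrt(481005.6472) = 693.5457

693.5457 $/yr


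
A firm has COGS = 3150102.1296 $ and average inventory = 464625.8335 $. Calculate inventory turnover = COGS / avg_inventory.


Turnover = 3150102.1296 / 464625.8335 = 6.7799

6.7799


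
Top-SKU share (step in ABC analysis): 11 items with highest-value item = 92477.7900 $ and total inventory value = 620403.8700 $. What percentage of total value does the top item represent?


Top item = 92477.7900
Total = 620403.8700
Percentage = 92477.7900 / 620403.8700 * 100 = 14.9061

14.9061%


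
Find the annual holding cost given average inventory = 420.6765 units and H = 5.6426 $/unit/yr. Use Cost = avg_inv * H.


Cost = 420.6765 * 5.6426 = 2373.7092

2373.7092 $/yr


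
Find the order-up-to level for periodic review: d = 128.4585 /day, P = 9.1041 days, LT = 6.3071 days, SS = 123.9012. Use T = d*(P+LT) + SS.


P + LT = 15.4112
d*(P+LT) = 128.4585 * 15.4112 = 1979.6996
T = 1979.6996 + 123.9012 = 2103.6008

2103.6008 units


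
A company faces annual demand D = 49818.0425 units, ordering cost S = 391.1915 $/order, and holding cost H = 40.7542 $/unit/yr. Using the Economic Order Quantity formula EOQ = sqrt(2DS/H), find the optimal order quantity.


2*D*S = 2 * 49818.0425 * 391.1915 = 38976789.5453
2*D*S/H = 956387.0606
EOQ = sqrt(956387.0606) = 977.9504

977.9504 units


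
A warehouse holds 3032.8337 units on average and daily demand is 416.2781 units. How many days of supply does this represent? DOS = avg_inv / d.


DOS = 3032.8337 / 416.2781 = 7.2856

7.2856 days


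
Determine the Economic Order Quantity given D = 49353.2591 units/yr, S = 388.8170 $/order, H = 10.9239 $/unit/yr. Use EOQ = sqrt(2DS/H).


2*D*S = 2 * 49353.2591 * 388.8170 = 38378772.2870
2*D*S/H = 3513284.8421
EOQ = sqrt(3513284.8421) = 1874.3759

1874.3759 units


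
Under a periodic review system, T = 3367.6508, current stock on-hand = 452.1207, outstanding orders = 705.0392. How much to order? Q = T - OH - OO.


Inventory position = OH + OO = 452.1207 + 705.0392 = 1157.1599
Q = 3367.6508 - 1157.1599 = 2210.4909

2210.4909 units


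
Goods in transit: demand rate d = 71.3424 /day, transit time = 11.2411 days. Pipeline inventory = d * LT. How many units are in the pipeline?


Pipeline = 71.3424 * 11.2411 = 801.9671

801.9671 units


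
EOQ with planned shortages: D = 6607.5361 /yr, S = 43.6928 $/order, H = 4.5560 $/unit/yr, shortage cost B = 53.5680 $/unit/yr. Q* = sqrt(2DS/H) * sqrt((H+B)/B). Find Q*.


sqrt(2DS/H) = 355.9982
sqrt((H+B)/B) = 1.0417
Q* = 355.9982 * 1.0417 = 370.8283

370.8283 units


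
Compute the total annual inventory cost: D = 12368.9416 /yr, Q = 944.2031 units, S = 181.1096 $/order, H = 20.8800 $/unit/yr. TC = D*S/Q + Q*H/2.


Ordering cost = D*S/Q = 2372.5129
Holding cost = Q*H/2 = 9857.4804
TC = 2372.5129 + 9857.4804 = 12229.9933

12229.9933 $/yr


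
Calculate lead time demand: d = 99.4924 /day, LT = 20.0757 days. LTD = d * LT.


LTD = 99.4924 * 20.0757 = 1997.3796

1997.3796 units


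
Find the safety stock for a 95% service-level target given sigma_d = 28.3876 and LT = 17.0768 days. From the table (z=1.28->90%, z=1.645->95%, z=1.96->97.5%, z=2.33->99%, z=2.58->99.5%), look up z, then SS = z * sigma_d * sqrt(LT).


From the table, SL = 95% corresponds to z = 1.645
sqrt(LT) = sqrt(17.0768) = 4.1324
SS = 1.645 * 28.3876 * 4.1324 = 192.9736

192.9736 units


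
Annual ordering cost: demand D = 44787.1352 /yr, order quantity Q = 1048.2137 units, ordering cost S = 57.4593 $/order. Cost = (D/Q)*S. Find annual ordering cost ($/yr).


Number of orders = D/Q = 42.7271
Cost = 42.7271 * 57.4593 = 2455.0695

2455.0695 $/yr


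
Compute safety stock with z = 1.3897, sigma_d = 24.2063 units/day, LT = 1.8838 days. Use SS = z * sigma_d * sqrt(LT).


sqrt(LT) = sqrt(1.8838) = 1.3725
SS = 1.3897 * 24.2063 * 1.3725 = 46.1707

46.1707 units


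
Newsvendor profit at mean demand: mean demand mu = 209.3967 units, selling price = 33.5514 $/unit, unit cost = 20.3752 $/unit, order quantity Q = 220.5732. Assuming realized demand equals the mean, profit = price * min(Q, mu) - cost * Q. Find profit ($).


Sales at mu = min(220.5732, 209.3967) = 209.3967
Revenue = 33.5514 * 209.3967 = 7025.5524
Total cost = 20.3752 * 220.5732 = 4494.2231
Profit = 7025.5524 - 4494.2231 = 2531.3294

2531.3294 $


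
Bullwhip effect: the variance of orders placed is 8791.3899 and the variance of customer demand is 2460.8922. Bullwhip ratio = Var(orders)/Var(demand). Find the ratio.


BW = 8791.3899 / 2460.8922 = 3.5724

3.5724


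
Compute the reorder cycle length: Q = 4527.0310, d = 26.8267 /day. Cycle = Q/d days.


Cycle = 4527.0310 / 26.8267 = 168.7509

168.7509 days


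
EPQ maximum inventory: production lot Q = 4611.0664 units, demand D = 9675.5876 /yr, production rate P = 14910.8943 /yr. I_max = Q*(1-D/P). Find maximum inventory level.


D/P = 0.6489
1 - D/P = 0.3511
I_max = 4611.0664 * 0.3511 = 1618.9738

1618.9738 units


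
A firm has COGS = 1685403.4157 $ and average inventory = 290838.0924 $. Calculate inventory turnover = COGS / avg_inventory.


Turnover = 1685403.4157 / 290838.0924 = 5.7950

5.7950


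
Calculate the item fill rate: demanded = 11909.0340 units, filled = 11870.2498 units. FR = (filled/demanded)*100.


FR = 11870.2498 / 11909.0340 * 100 = 99.6743

99.6743%


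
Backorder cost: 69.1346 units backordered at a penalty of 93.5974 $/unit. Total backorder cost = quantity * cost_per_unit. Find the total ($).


Total = 69.1346 * 93.5974 = 6470.8188

6470.8188 $


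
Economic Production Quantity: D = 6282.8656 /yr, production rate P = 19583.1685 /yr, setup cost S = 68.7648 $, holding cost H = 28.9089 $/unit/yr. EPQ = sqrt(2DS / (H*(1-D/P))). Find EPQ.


1 - D/P = 1 - 0.3208 = 0.6792
H*(1-D/P) = 19.6341
2DS = 864079.9928
EPQ = sqrt(44009.2342) = 209.7838

209.7838 units


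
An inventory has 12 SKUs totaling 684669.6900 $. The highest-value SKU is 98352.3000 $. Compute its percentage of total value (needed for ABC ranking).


Top item = 98352.3000
Total = 684669.6900
Percentage = 98352.3000 / 684669.6900 * 100 = 14.3649

14.3649%


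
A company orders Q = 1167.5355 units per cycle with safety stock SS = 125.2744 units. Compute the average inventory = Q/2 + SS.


Q/2 = 583.7677
Avg = 583.7677 + 125.2744 = 709.0421

709.0421 units


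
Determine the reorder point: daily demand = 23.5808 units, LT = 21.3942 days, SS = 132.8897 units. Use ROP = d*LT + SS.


d*LT = 23.5808 * 21.3942 = 504.4924
ROP = 504.4924 + 132.8897 = 637.3821

637.3821 units


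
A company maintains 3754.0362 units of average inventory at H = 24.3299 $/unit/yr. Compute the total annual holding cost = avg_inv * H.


Cost = 3754.0362 * 24.3299 = 91335.3253

91335.3253 $/yr


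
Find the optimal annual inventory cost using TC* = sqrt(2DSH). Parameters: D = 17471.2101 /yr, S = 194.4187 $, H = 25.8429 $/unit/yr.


2*D*S*H = 175562705.1117
TC* = sqrt(175562705.1117) = 13250.0077

13250.0077 $/yr


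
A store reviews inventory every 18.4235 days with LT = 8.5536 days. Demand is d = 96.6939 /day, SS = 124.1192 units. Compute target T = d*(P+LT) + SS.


P + LT = 26.9771
d*(P+LT) = 96.6939 * 26.9771 = 2608.5210
T = 2608.5210 + 124.1192 = 2732.6402

2732.6402 units


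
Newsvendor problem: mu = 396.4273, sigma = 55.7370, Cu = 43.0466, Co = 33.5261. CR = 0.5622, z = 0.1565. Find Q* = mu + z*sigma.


CR = Cu/(Cu+Co) = 43.0466/(43.0466+33.5261) = 0.5622
z = 0.1565
Q* = 396.4273 + 0.1565 * 55.7370 = 405.1501

405.1501 units


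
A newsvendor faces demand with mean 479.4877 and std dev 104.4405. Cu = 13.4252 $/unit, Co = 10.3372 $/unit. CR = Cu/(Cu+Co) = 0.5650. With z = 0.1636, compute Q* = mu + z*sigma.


CR = Cu/(Cu+Co) = 13.4252/(13.4252+10.3372) = 0.5650
z = 0.1636
Q* = 479.4877 + 0.1636 * 104.4405 = 496.5742

496.5742 units


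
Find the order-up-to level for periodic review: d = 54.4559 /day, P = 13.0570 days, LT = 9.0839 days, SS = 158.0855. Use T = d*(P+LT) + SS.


P + LT = 22.1409
d*(P+LT) = 54.4559 * 22.1409 = 1205.7026
T = 1205.7026 + 158.0855 = 1363.7881

1363.7881 units


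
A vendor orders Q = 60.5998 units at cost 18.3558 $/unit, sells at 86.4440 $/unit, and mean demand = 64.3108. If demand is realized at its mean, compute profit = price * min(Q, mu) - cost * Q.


Sales at mu = min(60.5998, 64.3108) = 60.5998
Revenue = 86.4440 * 60.5998 = 5238.4891
Total cost = 18.3558 * 60.5998 = 1112.3578
Profit = 5238.4891 - 1112.3578 = 4126.1313

4126.1313 $


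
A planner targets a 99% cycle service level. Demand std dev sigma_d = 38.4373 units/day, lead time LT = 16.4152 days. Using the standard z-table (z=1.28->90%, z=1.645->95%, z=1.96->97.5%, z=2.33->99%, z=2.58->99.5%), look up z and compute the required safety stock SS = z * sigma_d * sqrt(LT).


From the table, SL = 99% corresponds to z = 2.33
sqrt(LT) = sqrt(16.4152) = 4.0516
SS = 2.33 * 38.4373 * 4.0516 = 362.8540

362.8540 units


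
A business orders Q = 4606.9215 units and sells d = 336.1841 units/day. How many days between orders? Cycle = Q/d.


Cycle = 4606.9215 / 336.1841 = 13.7036

13.7036 days


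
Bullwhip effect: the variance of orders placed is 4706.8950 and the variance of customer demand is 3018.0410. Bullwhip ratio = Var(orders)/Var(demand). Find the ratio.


BW = 4706.8950 / 3018.0410 = 1.5596

1.5596


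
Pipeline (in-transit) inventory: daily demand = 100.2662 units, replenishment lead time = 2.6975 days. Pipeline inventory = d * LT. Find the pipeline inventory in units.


Pipeline = 100.2662 * 2.6975 = 270.4681

270.4681 units


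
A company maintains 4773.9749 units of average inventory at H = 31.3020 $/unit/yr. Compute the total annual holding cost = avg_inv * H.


Cost = 4773.9749 * 31.3020 = 149434.9623

149434.9623 $/yr


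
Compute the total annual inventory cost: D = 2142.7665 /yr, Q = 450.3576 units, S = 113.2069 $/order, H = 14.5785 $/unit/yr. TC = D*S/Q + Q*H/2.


Ordering cost = D*S/Q = 538.6296
Holding cost = Q*H/2 = 3282.7691
TC = 538.6296 + 3282.7691 = 3821.3988

3821.3988 $/yr


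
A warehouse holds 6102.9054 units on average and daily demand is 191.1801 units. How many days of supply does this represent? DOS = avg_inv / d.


DOS = 6102.9054 / 191.1801 = 31.9223

31.9223 days


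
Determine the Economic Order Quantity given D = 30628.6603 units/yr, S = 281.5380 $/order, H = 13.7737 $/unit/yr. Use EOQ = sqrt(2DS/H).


2*D*S = 2 * 30628.6603 * 281.5380 = 17246263.5271
2*D*S/H = 1252115.5192
EOQ = sqrt(1252115.5192) = 1118.9797

1118.9797 units


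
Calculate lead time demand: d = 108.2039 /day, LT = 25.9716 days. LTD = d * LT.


LTD = 108.2039 * 25.9716 = 2810.2284

2810.2284 units


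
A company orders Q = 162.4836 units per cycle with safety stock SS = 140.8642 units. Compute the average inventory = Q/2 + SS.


Q/2 = 81.2418
Avg = 81.2418 + 140.8642 = 222.1060

222.1060 units


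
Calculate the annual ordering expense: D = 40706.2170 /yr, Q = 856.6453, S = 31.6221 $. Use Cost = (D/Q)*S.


Number of orders = D/Q = 47.5182
Cost = 47.5182 * 31.6221 = 1502.6243

1502.6243 $/yr


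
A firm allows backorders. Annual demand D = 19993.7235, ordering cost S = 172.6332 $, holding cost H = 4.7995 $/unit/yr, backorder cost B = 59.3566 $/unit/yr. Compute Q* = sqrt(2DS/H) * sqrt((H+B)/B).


sqrt(2DS/H) = 1199.2949
sqrt((H+B)/B) = 1.0396
Q* = 1199.2949 * 1.0396 = 1246.8393

1246.8393 units


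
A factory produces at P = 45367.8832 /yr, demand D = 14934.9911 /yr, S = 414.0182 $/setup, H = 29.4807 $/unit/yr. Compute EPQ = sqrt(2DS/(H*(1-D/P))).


1 - D/P = 1 - 0.3292 = 0.6708
H*(1-D/P) = 19.7757
2DS = 12366716.2645
EPQ = sqrt(625348.1873) = 790.7896

790.7896 units


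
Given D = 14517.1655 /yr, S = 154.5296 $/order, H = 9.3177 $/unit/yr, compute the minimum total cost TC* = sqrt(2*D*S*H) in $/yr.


2*D*S*H = 41805385.0129
TC* = sqrt(41805385.0129) = 6465.7084

6465.7084 $/yr


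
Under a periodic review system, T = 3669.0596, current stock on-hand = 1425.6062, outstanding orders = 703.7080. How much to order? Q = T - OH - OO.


Inventory position = OH + OO = 1425.6062 + 703.7080 = 2129.3142
Q = 3669.0596 - 2129.3142 = 1539.7454

1539.7454 units


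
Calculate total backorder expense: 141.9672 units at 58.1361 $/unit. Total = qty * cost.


Total = 141.9672 * 58.1361 = 8253.4193

8253.4193 $


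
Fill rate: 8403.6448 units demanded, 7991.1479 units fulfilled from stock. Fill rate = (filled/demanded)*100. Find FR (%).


FR = 7991.1479 / 8403.6448 * 100 = 95.0915

95.0915%


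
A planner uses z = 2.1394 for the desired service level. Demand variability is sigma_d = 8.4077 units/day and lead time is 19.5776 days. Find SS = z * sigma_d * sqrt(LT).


sqrt(LT) = sqrt(19.5776) = 4.4247
SS = 2.1394 * 8.4077 * 4.4247 = 79.5882

79.5882 units


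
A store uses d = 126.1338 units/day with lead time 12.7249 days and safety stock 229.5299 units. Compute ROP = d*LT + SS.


d*LT = 126.1338 * 12.7249 = 1605.0400
ROP = 1605.0400 + 229.5299 = 1834.5699

1834.5699 units


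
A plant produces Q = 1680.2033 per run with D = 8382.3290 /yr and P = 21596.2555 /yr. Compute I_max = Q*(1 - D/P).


D/P = 0.3881
1 - D/P = 0.6119
I_max = 1680.2033 * 0.6119 = 1028.0524

1028.0524 units


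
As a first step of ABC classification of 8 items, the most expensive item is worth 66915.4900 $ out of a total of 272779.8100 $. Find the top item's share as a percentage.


Top item = 66915.4900
Total = 272779.8100
Percentage = 66915.4900 / 272779.8100 * 100 = 24.5310

24.5310%


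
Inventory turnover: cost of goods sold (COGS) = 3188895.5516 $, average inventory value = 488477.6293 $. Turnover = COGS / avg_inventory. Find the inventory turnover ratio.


Turnover = 3188895.5516 / 488477.6293 = 6.5282

6.5282


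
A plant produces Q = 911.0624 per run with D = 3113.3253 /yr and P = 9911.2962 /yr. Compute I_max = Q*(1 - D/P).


D/P = 0.3141
1 - D/P = 0.6859
I_max = 911.0624 * 0.6859 = 624.8805

624.8805 units


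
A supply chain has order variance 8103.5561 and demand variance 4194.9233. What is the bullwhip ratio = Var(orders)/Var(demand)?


BW = 8103.5561 / 4194.9233 = 1.9318

1.9318


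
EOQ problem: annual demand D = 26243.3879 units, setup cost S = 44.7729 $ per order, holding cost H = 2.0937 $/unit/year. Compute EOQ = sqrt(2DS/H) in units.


2*D*S = 2 * 26243.3879 * 44.7729 = 2349985.1642
2*D*S/H = 1122407.7777
EOQ = sqrt(1122407.7777) = 1059.4375

1059.4375 units


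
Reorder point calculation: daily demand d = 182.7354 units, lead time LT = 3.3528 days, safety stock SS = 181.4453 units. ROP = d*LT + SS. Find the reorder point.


d*LT = 182.7354 * 3.3528 = 612.6752
ROP = 612.6752 + 181.4453 = 794.1205

794.1205 units


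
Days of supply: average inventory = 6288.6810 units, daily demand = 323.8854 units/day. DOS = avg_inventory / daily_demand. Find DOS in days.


DOS = 6288.6810 / 323.8854 = 19.4164

19.4164 days


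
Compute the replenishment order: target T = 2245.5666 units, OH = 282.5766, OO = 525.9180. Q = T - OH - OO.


Inventory position = OH + OO = 282.5766 + 525.9180 = 808.4946
Q = 2245.5666 - 808.4946 = 1437.0720

1437.0720 units


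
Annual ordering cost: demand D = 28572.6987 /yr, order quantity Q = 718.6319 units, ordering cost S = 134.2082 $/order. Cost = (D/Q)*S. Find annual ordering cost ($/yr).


Number of orders = D/Q = 39.7599
Cost = 39.7599 * 134.2082 = 5336.0983

5336.0983 $/yr


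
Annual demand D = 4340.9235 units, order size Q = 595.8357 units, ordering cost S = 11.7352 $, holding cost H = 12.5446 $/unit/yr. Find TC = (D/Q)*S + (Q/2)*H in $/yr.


Ordering cost = D*S/Q = 85.4961
Holding cost = Q*H/2 = 3737.2603
TC = 85.4961 + 3737.2603 = 3822.7563

3822.7563 $/yr


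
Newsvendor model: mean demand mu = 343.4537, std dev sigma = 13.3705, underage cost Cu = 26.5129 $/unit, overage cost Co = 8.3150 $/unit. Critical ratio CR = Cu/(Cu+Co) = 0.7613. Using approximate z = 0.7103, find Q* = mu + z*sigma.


CR = Cu/(Cu+Co) = 26.5129/(26.5129+8.3150) = 0.7613
z = 0.7103
Q* = 343.4537 + 0.7103 * 13.3705 = 352.9508

352.9508 units


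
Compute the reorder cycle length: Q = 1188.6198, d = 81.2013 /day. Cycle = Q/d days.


Cycle = 1188.6198 / 81.2013 = 14.6379

14.6379 days


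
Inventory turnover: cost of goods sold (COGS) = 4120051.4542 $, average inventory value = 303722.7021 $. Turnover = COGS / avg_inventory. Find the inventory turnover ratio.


Turnover = 4120051.4542 / 303722.7021 = 13.5652

13.5652


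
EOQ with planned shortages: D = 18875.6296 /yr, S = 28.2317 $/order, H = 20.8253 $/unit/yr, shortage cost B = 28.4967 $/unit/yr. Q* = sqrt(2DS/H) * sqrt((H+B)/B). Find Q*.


sqrt(2DS/H) = 226.2240
sqrt((H+B)/B) = 1.3156
Q* = 226.2240 * 1.3156 = 297.6197

297.6197 units


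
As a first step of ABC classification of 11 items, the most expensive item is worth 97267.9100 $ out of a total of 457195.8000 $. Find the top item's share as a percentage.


Top item = 97267.9100
Total = 457195.8000
Percentage = 97267.9100 / 457195.8000 * 100 = 21.2749

21.2749%


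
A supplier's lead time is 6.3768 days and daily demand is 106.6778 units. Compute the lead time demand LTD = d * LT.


LTD = 106.6778 * 6.3768 = 680.2630

680.2630 units


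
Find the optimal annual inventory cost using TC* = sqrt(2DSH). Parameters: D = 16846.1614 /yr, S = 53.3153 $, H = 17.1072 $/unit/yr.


2*D*S*H = 30729942.1694
TC* = sqrt(30729942.1694) = 5543.4594

5543.4594 $/yr


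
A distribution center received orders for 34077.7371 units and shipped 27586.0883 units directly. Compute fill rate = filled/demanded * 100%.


FR = 27586.0883 / 34077.7371 * 100 = 80.9505

80.9505%


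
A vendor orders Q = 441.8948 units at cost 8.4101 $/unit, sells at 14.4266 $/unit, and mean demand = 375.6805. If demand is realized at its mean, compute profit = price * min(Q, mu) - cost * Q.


Sales at mu = min(441.8948, 375.6805) = 375.6805
Revenue = 14.4266 * 375.6805 = 5419.7923
Total cost = 8.4101 * 441.8948 = 3716.3795
Profit = 5419.7923 - 3716.3795 = 1703.4128

1703.4128 $


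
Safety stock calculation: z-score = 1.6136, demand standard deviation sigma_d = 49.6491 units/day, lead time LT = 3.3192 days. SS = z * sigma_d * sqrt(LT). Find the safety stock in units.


sqrt(LT) = sqrt(3.3192) = 1.8219
SS = 1.6136 * 49.6491 * 1.8219 = 145.9567

145.9567 units


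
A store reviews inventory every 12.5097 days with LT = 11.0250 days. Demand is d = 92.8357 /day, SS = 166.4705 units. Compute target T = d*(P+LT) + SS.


P + LT = 23.5347
d*(P+LT) = 92.8357 * 23.5347 = 2184.8603
T = 2184.8603 + 166.4705 = 2351.3308

2351.3308 units


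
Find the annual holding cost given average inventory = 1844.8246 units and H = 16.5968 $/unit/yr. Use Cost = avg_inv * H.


Cost = 1844.8246 * 16.5968 = 30618.1849

30618.1849 $/yr


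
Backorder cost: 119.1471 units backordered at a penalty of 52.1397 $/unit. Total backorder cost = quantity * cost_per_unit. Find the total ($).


Total = 119.1471 * 52.1397 = 6212.2940

6212.2940 $


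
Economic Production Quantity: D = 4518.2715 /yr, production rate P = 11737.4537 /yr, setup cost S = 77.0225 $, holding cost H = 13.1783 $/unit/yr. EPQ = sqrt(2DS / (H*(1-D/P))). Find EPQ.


1 - D/P = 1 - 0.3849 = 0.6151
H*(1-D/P) = 8.1054
2DS = 696017.1332
EPQ = sqrt(85870.9821) = 293.0375

293.0375 units


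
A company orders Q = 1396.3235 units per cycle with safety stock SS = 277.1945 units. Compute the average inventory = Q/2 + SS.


Q/2 = 698.1617
Avg = 698.1617 + 277.1945 = 975.3563

975.3563 units


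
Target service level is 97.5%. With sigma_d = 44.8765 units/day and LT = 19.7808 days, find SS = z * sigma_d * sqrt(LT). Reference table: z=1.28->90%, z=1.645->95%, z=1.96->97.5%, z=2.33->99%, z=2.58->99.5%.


From the table, SL = 97.5% corresponds to z = 1.96
sqrt(LT) = sqrt(19.7808) = 4.4476
SS = 1.96 * 44.8765 * 4.4476 = 391.1983

391.1983 units


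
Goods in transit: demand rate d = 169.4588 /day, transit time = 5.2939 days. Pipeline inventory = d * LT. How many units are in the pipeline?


Pipeline = 169.4588 * 5.2939 = 897.0979

897.0979 units


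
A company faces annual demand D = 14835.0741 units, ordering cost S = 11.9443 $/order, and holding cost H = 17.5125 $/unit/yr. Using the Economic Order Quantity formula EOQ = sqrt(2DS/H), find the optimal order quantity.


2*D*S = 2 * 14835.0741 * 11.9443 = 354389.1511
2*D*S/H = 20236.3541
EOQ = sqrt(20236.3541) = 142.2545

142.2545 units


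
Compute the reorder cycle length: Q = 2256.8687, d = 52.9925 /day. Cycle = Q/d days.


Cycle = 2256.8687 / 52.9925 = 42.5885

42.5885 days


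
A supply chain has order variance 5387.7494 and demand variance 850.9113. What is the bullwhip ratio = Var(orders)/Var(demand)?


BW = 5387.7494 / 850.9113 = 6.3317

6.3317


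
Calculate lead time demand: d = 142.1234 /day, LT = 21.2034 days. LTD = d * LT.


LTD = 142.1234 * 21.2034 = 3013.4993

3013.4993 units


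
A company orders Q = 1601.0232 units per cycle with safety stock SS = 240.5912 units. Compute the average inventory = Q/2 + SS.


Q/2 = 800.5116
Avg = 800.5116 + 240.5912 = 1041.1028

1041.1028 units


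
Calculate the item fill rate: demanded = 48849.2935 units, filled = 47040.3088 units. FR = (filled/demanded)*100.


FR = 47040.3088 / 48849.2935 * 100 = 96.2968

96.2968%


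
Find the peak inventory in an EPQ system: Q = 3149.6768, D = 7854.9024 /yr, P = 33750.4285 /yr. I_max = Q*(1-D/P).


D/P = 0.2327
1 - D/P = 0.7673
I_max = 3149.6768 * 0.7673 = 2416.6371

2416.6371 units


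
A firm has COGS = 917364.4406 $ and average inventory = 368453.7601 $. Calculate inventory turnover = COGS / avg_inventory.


Turnover = 917364.4406 / 368453.7601 = 2.4898

2.4898


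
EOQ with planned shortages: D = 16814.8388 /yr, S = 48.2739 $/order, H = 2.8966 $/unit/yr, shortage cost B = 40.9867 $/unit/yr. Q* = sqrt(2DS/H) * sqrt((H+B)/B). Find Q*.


sqrt(2DS/H) = 748.6404
sqrt((H+B)/B) = 1.0347
Q* = 748.6404 * 1.0347 = 774.6427

774.6427 units


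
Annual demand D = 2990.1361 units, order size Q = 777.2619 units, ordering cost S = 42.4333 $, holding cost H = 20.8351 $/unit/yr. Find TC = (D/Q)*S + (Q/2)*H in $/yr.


Ordering cost = D*S/Q = 163.2414
Holding cost = Q*H/2 = 8097.1647
TC = 163.2414 + 8097.1647 = 8260.4061

8260.4061 $/yr


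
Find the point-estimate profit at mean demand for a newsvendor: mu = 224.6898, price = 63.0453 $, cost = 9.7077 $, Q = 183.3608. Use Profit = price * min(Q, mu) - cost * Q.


Sales at mu = min(183.3608, 224.6898) = 183.3608
Revenue = 63.0453 * 183.3608 = 11560.0366
Total cost = 9.7077 * 183.3608 = 1780.0116
Profit = 11560.0366 - 1780.0116 = 9780.0250

9780.0250 $


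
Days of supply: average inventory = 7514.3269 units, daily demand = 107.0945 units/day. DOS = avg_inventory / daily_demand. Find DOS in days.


DOS = 7514.3269 / 107.0945 = 70.1654

70.1654 days


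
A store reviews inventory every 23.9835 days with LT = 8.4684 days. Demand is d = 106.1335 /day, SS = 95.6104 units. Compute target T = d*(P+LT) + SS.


P + LT = 32.4519
d*(P+LT) = 106.1335 * 32.4519 = 3444.2337
T = 3444.2337 + 95.6104 = 3539.8441

3539.8441 units


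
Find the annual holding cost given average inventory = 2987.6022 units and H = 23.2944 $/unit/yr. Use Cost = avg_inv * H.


Cost = 2987.6022 * 23.2944 = 69594.4007

69594.4007 $/yr


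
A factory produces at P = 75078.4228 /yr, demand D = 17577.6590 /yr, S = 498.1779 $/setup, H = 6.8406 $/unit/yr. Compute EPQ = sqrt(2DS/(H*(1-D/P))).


1 - D/P = 1 - 0.2341 = 0.7659
H*(1-D/P) = 5.2391
2DS = 17513602.4951
EPQ = sqrt(3342895.6442) = 1828.3587

1828.3587 units


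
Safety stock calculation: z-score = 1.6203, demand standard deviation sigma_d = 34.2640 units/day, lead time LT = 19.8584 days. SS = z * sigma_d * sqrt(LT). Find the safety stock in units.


sqrt(LT) = sqrt(19.8584) = 4.4563
SS = 1.6203 * 34.2640 * 4.4563 = 247.4034

247.4034 units


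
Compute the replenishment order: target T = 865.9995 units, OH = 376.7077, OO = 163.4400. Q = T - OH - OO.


Inventory position = OH + OO = 376.7077 + 163.4400 = 540.1477
Q = 865.9995 - 540.1477 = 325.8518

325.8518 units
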